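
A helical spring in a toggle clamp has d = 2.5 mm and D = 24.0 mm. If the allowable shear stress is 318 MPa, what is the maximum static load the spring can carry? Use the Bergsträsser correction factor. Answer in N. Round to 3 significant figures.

71.2 N

C = D/d = 24.0/2.5 = 9.6000
K_B = (4C+2)/(4C−3) = 40.400/35.400 = 1.1412
τ_max = K·8FD/(πd³) → F_max = τ_allow·πd³/(8DK)
F_max = 318·π·2.5³/(8·24.0·1.1412) = 15610/219.12 = 71.239 N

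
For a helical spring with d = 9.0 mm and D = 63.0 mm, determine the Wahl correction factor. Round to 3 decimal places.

1.213

C = D/d = 63.0/9.0 = 7.0000
K_W = (4C−1)/(4C−4) + 0.615/C = 27.000/24.000 + 0.0879 = 1.2129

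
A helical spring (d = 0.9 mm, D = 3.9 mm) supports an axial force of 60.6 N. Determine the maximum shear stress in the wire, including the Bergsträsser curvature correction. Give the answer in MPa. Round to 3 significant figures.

Spring index C = D/d = 3.9/0.9 = 4.3333
K_B = (4C+2)/(4C−3) = 19.333/14.333 = 1.3488
τ₀ = 8FD/(πd³) = 8·60.6·3.9/(π·0.9³) = 1890.72/2.2902 = 825.56 MPa
τ_max = K·τ₀ = 1.3488 × 825.56 = 1113.5 MPa

1110 MPa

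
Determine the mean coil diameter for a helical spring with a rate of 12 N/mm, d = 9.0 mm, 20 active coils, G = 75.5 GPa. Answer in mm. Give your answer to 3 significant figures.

D = (Gd⁴/(8N_a·k))^(1/3) = (75.5×10³·9.0⁴/(8·20·12))^(1/3)
  = (257998)^(1/3) = 63.6608 mm

63.7 mm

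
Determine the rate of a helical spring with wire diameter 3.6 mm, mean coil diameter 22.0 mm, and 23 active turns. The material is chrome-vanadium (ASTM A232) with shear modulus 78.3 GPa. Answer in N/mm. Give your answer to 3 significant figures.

6.71 N/mm

k = Gd⁴/(8D³N_a) = (78.3×10³ × 3.6⁴) / (8 × 22.0³ × 23)
  = 1.31514e+07 / 1.95923e+06 = 6.7125 N/mm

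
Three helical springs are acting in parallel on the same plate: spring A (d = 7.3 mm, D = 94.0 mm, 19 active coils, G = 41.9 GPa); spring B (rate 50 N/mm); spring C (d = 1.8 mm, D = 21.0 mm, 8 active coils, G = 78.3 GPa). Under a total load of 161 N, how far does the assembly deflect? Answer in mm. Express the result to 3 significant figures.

3.08 mm

k_A = Gd⁴/(8D³N_a) = (41.9×10³)(7.3⁴)/(8·94.0³·19) = 0.94249 N/mm
k_C = Gd⁴/(8D³N_a) = (78.3×10³)(1.8⁴)/(8·21.0³·8) = 1.3868 N/mm
Parallel: k_eq = 0.94249 + 50 + 1.3868 = 52.329 N/mm
δ = F/k_eq = 161/52.329 = 3.0767 mm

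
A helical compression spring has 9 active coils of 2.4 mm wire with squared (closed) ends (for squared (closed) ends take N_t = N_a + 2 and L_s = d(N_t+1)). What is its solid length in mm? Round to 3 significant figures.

28.8 mm

squared (closed) ends: N_t = N_a + 2 = 9 + 2 = 11
L_s = d·(N_t+1) = 2.4 × 12 = 28.8 mm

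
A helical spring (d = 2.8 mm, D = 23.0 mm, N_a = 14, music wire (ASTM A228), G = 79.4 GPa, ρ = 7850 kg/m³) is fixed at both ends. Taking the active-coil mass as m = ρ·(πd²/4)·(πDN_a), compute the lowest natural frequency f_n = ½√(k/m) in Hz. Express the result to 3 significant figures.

k = Gd⁴/(8D³N_a) = (79.4×10³)(2.8⁴)/(8·23.0³·14) = 3.5814 N/mm = 3581.4 N/m
Wire length L = πDN_a = π·23.0·14 = 1011.6 mm
m = ρ·(πd²/4)·L = 7850 × 6.1575×10⁻⁶ m² × 1.0116 m = 0.048897 kg
f_n = ½√(k/m) = 0.5·√(3581.4/0.048897) = 0.5·√(73244) = 135.32 Hz

135 Hz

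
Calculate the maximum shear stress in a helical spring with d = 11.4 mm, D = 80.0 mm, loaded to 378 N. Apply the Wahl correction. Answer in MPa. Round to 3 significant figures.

Spring index C = D/d = 80.0/11.4 = 7.0175
K_W = (4C−1)/(4C−4) + 0.615/C = 27.070/24.070 + 0.0876 = 1.2123
τ₀ = 8FD/(πd³) = 8·378·80.0/(π·11.4³) = 241920/4654.4 = 51.977 MPa
τ_max = K·τ₀ = 1.2123 × 51.977 = 63.01 MPa

63.0 MPa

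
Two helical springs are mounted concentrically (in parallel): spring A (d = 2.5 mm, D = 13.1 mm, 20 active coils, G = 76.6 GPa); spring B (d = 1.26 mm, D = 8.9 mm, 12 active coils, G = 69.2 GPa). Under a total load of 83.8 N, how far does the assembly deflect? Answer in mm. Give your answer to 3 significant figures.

k_A = Gd⁴/(8D³N_a) = (76.6×10³)(2.5⁴)/(8·13.1³·20) = 8.3187 N/mm
k_B = Gd⁴/(8D³N_a) = (69.2×10³)(1.26⁴)/(8·8.9³·12) = 2.5772 N/mm
Parallel: k_eq = 8.3187 + 2.5772 = 10.896 N/mm
δ = F/k_eq = 83.8/10.896 = 7.691 mm

7.69 mm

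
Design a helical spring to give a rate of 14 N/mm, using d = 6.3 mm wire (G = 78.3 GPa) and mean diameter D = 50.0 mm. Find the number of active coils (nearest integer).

9

N_a = Gd⁴/(8D³k) = (78.3×10³ × 6.3⁴)/(8 × 50.0³ × 14)
    = 1.23346e+08 / 1.4e+07 = 8.81 → 9 coils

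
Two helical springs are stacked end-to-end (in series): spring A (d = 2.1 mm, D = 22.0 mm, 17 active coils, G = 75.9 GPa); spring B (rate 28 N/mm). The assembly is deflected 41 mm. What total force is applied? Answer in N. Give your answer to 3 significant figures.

40.3 N

k_A = Gd⁴/(8D³N_a) = (75.9×10³)(2.1⁴)/(8·22.0³·17) = 1.0193 N/mm
Series: 1/k_eq = 1/1.0193 + 1/28 = 1.0168; k_eq = 0.98352 N/mm
F = k_eq·δ = 0.98352·41 = 40.324 N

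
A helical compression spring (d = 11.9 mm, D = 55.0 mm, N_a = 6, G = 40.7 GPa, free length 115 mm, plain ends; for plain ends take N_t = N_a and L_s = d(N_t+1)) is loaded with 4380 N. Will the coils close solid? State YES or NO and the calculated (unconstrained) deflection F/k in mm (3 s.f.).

k = Gd⁴/(8D³N_a) = (40.7×10³)(11.9⁴)/(8·55.0³·6) = 102.2 N/mm
N_t = 6; L_s = 11.9·7 = 83.3 mm; δ_solid = L₀ − L_s = 115 − 83.3 = 31.7 mm
δ = F/k = 4380/102.2 = 42.857 mm
δ ≥ δ_solid → spring goes solid

YES, δ = 42.9 mm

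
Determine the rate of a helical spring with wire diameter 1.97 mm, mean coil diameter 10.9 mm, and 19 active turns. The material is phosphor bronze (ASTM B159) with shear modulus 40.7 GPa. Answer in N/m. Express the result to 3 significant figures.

k = Gd⁴/(8D³N_a) = (40.7×10³ × 1.97⁴) / (8 × 10.9³ × 19)
  = 612998 / 196844 = 3.1141 N/mm = 3114.1 N/m

3110 N/m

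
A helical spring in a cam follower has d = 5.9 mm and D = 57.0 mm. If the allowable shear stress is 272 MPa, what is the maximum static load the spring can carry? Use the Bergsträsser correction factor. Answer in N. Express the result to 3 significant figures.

C = D/d = 57.0/5.9 = 9.6610
K_B = (4C+2)/(4C−3) = 40.644/35.644 = 1.1403
τ_max = K·8FD/(πd³) → F_max = τ_allow·πd³/(8DK)
F_max = 272·π·5.9³/(8·57.0·1.1403) = 1.755e+05/519.97 = 337.52 N

338 N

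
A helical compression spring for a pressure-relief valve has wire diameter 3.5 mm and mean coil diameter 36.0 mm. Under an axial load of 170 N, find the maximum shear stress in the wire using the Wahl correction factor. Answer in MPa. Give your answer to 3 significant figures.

415 MPa

Spring index C = D/d = 36.0/3.5 = 10.2857
K_W = (4C−1)/(4C−4) + 0.615/C = 40.143/37.143 + 0.0598 = 1.1406
τ₀ = 8FD/(πd³) = 8·170·36.0/(π·3.5³) = 48960/134.7 = 363.49 MPa
τ_max = K·τ₀ = 1.1406 × 363.49 = 414.58 MPa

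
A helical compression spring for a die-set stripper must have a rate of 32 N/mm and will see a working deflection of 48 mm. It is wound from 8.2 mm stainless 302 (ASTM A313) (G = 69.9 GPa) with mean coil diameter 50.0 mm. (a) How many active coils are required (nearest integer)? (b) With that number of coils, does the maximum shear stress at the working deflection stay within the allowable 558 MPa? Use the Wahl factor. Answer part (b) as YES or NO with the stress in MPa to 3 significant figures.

(a) 10 coils; (b) YES, τ_max = 437 MPa

N_a = Gd⁴/(8D³k) = (69.9×10³)(8.2⁴)/(8·50.0³·32) = 9.876 → N_a = 10
Actual rate k = Gd⁴/(8D³·10) = 31.603 N/mm
Working load F = kδ = 31.603·48 = 1517 N
C = 50.0/8.2 = 6.0976; K_W = (4C−1)/(4C−4)+0.615/C = 1.2480
τ_max = K_W·8FD/(πd³) = 1.2480·350.3 = 437.17 MPa
τ_max ≤ 558 MPa → acceptable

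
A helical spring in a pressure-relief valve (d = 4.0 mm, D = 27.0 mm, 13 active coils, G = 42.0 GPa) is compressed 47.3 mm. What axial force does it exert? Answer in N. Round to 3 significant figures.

k = Gd⁴/(8D³N_a) = (42.0×10³)(4.0⁴)/(8·27.0³·13) = 5.2525 N/mm
F = k·δ = 5.2525 × 47.3 = 248.44 N

248 N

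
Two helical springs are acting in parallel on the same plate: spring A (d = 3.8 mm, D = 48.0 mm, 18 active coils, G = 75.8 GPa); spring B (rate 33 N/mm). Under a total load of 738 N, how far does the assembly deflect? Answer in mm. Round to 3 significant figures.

k_A = Gd⁴/(8D³N_a) = (75.8×10³)(3.8⁴)/(8·48.0³·18) = 0.99247 N/mm
Parallel: k_eq = 0.99247 + 33 = 33.992 N/mm
δ = F/k_eq = 738/33.992 = 21.711 mm

21.7 mm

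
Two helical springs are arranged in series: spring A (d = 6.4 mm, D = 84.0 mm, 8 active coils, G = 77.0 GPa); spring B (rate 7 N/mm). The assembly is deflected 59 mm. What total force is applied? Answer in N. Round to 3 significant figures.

k_A = Gd⁴/(8D³N_a) = (77.0×10³)(6.4⁴)/(8·84.0³·8) = 3.4056 N/mm
Series: 1/k_eq = 1/3.4056 + 1/7 = 0.43649; k_eq = 2.291 N/mm
F = k_eq·δ = 2.291·59 = 135.17 N

135 N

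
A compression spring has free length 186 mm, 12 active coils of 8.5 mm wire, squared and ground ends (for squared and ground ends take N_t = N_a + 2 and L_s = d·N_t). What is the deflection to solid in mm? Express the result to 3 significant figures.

67.0 mm

N_t = 14; L_s = 8.5·14 = 119 mm
δ_solid = L₀ − L_s = 186 − 119 = 67 mm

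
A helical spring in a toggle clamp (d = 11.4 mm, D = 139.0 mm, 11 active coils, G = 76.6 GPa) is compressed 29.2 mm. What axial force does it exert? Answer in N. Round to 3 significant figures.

160 N

k = Gd⁴/(8D³N_a) = (76.6×10³)(11.4⁴)/(8·139.0³·11) = 5.4742 N/mm
F = k·δ = 5.4742 × 29.2 = 159.85 N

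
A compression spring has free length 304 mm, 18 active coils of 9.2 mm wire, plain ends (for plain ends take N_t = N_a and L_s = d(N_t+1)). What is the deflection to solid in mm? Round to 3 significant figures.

129 mm

N_t = 18; L_s = 9.2·19 = 174.8 mm
δ_solid = L₀ − L_s = 304 − 174.8 = 129.2 mm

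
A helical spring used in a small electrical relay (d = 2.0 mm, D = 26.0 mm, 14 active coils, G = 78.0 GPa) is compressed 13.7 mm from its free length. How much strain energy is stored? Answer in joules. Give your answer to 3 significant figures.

k = Gd⁴/(8D³N_a) = (78.0×10³)(2.0⁴)/(8·26.0³·14) = 0.63398 N/mm
U = ½kδ² = 0.5 × 0.63398 × 13.7² = 59.496 N·mm = 0.059496 J

0.0595 J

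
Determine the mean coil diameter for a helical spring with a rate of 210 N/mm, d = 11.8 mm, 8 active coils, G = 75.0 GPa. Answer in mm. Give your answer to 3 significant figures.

47.7 mm

D = (Gd⁴/(8N_a·k))^(1/3) = (75.0×10³·11.8⁴/(8·8·210))^(1/3)
  = (108191)^(1/3) = 47.6500 mm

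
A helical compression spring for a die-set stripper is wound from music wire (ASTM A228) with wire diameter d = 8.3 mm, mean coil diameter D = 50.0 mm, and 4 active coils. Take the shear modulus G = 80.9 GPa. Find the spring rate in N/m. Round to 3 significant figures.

96000 N/m

k = Gd⁴/(8D³N_a) = (80.9×10³ × 8.3⁴) / (8 × 50.0³ × 4)
  = 3.83938e+08 / 4e+06 = 95.984 N/mm = 95984 N/m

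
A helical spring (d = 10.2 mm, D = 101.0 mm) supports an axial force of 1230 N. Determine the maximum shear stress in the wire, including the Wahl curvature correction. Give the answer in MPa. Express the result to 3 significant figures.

342 MPa

Spring index C = D/d = 101.0/10.2 = 9.9020
K_W = (4C−1)/(4C−4) + 0.615/C = 38.608/35.608 + 0.0621 = 1.1464
τ₀ = 8FD/(πd³) = 8·1230·101.0/(π·10.2³) = 993840/3333.9 = 298.1 MPa
τ_max = K·τ₀ = 1.1464 × 298.1 = 341.73 MPa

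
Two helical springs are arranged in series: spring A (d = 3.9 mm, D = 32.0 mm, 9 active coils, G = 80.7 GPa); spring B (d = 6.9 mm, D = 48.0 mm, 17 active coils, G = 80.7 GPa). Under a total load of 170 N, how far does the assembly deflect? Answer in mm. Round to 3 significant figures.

35.5 mm

k_A = Gd⁴/(8D³N_a) = (80.7×10³)(3.9⁴)/(8·32.0³·9) = 7.9132 N/mm
k_B = Gd⁴/(8D³N_a) = (80.7×10³)(6.9⁴)/(8·48.0³·17) = 12.162 N/mm
Series: 1/k_eq = 1/7.9132 + 1/12.162 = 0.20859; k_eq = 4.794 N/mm
δ = F/k_eq = 170/4.794 = 35.461 mm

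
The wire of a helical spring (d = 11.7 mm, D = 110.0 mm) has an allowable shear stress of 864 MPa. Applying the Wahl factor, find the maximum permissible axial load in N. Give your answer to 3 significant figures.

4280 N

C = D/d = 110.0/11.7 = 9.4017
K_W = (4C−1)/(4C−4) + 0.615/C = 36.607/33.607 + 0.0654 = 1.1547
τ_max = K·8FD/(πd³) → F_max = τ_allow·πd³/(8DK)
F_max = 864·π·11.7³/(8·110.0·1.1547) = 4.3473e+06/1016.1 = 4278.4 N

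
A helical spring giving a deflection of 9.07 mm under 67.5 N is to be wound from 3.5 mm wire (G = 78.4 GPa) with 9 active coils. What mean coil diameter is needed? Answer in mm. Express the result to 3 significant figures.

Required rate k = F/δ = 67.5/9.07 = 7.4421 N/mm
D = (Gd⁴/(8N_a·k))^(1/3) = (78.4×10³·3.5⁴/(8·9·7.4421))^(1/3)
  = (21956.3)^(1/3) = 28.0018 mm

28.0 mm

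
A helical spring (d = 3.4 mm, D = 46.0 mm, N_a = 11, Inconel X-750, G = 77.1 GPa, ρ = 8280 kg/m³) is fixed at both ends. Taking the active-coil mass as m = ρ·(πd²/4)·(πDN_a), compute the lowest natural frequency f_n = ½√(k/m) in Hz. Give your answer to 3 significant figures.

50.2 Hz

k = Gd⁴/(8D³N_a) = (77.1×10³)(3.4⁴)/(8·46.0³·11) = 1.2029 N/mm = 1202.9 N/m
Wire length L = πDN_a = π·46.0·11 = 1589.6 mm
m = ρ·(πd²/4)·L = 8280 × 9.0792×10⁻⁶ m² × 1.5896 m = 0.1195 kg
f_n = ½√(k/m) = 0.5·√(1202.9/0.1195) = 0.5·√(10066) = 50.163 Hz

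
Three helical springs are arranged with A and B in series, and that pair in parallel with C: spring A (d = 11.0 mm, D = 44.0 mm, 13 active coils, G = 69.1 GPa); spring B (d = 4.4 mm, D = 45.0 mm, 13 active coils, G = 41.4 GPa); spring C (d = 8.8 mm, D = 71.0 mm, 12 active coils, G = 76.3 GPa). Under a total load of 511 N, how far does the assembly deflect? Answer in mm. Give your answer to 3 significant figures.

k_A = Gd⁴/(8D³N_a) = (69.1×10³)(11.0⁴)/(8·44.0³·13) = 114.2 N/mm
k_B = Gd⁴/(8D³N_a) = (41.4×10³)(4.4⁴)/(8·45.0³·13) = 1.6373 N/mm
k_C = Gd⁴/(8D³N_a) = (76.3×10³)(8.8⁴)/(8·71.0³·12) = 13.317 N/mm
Springs A,B series: k_AB = 1/(1/114.2+1/1.6373) = 1.6142 N/mm; parallel with C: k_eq = 1.6142+13.317 = 14.931 N/mm
δ = F/k_eq = 511/14.931 = 34.223 mm

34.2 mm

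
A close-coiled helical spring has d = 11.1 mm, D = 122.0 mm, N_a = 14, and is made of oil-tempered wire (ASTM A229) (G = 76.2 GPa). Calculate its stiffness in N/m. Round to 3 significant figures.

5690 N/m

k = Gd⁴/(8D³N_a) = (76.2×10³ × 11.1⁴) / (8 × 122.0³ × 14)
  = 1.15677e+09 / 2.03375e+08 = 5.6879 N/mm = 5687.9 N/m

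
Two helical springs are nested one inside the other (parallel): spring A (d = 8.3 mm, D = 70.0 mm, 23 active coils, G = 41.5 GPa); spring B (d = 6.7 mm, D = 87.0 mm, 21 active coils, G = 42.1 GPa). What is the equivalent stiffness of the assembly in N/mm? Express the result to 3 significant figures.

k_A = Gd⁴/(8D³N_a) = (41.5×10³)(8.3⁴)/(8·70.0³·23) = 3.1207 N/mm
k_B = Gd⁴/(8D³N_a) = (42.1×10³)(6.7⁴)/(8·87.0³·21) = 0.76686 N/mm
Parallel: k_eq = 3.1207 + 0.76686 = 3.8875 N/mm

3.89 N/mm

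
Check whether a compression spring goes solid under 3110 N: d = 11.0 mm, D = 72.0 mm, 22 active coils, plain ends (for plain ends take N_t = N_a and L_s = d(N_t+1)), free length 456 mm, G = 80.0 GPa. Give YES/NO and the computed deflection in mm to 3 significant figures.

k = Gd⁴/(8D³N_a) = (80.0×10³)(11.0⁴)/(8·72.0³·22) = 17.83 N/mm
N_t = 22; L_s = 11.0·23 = 253 mm; δ_solid = L₀ − L_s = 456 − 253 = 203 mm
δ = F/k = 3110/17.83 = 174.43 mm
δ < δ_solid → spring does not go solid

NO, δ = 174 mm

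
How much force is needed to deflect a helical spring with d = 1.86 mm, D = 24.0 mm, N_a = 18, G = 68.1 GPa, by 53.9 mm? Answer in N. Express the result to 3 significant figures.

22.1 N

k = Gd⁴/(8D³N_a) = (68.1×10³)(1.86⁴)/(8·24.0³·18) = 0.40945 N/mm
F = k·δ = 0.40945 × 53.9 = 22.069 N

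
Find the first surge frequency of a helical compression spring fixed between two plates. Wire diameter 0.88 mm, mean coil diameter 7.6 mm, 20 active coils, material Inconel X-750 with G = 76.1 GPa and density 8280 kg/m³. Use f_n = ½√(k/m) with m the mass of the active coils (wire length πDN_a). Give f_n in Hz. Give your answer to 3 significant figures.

260 Hz

k = Gd⁴/(8D³N_a) = (76.1×10³)(0.88⁴)/(8·7.6³·20) = 0.64976 N/mm = 649.76 N/m
Wire length L = πDN_a = π·7.6·20 = 477.52 mm
m = ρ·(πd²/4)·L = 8280 × 0.60821×10⁻⁶ m² × 0.47752 m = 0.0024048 kg
f_n = ½√(k/m) = 0.5·√(649.76/0.0024048) = 0.5·√(2.7019e+05) = 259.9 Hz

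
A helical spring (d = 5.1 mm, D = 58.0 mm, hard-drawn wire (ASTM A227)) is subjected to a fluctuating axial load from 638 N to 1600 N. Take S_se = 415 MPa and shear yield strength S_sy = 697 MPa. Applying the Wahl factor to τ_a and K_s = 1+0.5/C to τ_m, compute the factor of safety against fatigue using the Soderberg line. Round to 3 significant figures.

C = D/d = 58.0/5.1 = 11.3725; K_W = (4C−1)/(4C−4)+0.615/C = 1.1264; K_s = 1+0.5/C = 1.0440
F_a = (F_max−F_min)/2 = 481 N; F_m = (F_max+F_min)/2 = 1119 N
τ_a = K_W·8F_aD/(πd³) = 1.1264 × 535.55 = 603.24 MPa
τ_m = K_s·8F_mD/(πd³) = 1.0440 × 1245.9 = 1300.7 MPa
Soderberg: 1/n_f = τ_a/S_se + τ_m/S_sy = 603.24/415 + 1300.7/697 = 1.45359 + 1.86613 = 3.3197
n_f = 1/3.3197 = 0.3012

0.301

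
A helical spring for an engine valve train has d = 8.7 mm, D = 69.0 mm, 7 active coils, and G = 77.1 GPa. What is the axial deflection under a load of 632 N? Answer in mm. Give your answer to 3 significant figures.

k = Gd⁴/(8D³N_a) = (77.1×10³)(8.7⁴)/(8·69.0³·7) = 24.01 N/mm
δ = F/k = 632 / 24.01 = 26.322 mm

26.3 mm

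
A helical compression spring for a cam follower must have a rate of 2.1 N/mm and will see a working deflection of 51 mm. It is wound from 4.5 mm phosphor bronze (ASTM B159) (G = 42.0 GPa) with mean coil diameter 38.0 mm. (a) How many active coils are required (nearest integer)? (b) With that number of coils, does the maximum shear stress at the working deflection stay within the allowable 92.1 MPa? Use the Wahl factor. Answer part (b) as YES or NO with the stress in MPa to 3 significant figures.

(a) 19 coils; (b) NO, τ_max = 131 MPa

N_a = Gd⁴/(8D³k) = (42.0×10³)(4.5⁴)/(8·38.0³·2.1) = 18.68 → N_a = 19
Actual rate k = Gd⁴/(8D³·19) = 2.0649 N/mm
Working load F = kδ = 2.0649·51 = 105.31 N
C = 38.0/4.5 = 8.4444; K_W = (4C−1)/(4C−4)+0.615/C = 1.1736
τ_max = K_W·8FD/(πd³) = 1.1736·111.83 = 131.24 MPa
τ_max > 92.1 MPa → exceeds allowable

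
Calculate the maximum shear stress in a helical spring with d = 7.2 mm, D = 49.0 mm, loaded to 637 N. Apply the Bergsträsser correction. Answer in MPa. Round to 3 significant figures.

Spring index C = D/d = 49.0/7.2 = 6.8056
K_B = (4C+2)/(4C−3) = 29.222/24.222 = 1.2064
τ₀ = 8FD/(πd³) = 8·637·49.0/(π·7.2³) = 249704/1172.6 = 212.95 MPa
τ_max = K·τ₀ = 1.2064 × 212.95 = 256.91 MPa

257 MPa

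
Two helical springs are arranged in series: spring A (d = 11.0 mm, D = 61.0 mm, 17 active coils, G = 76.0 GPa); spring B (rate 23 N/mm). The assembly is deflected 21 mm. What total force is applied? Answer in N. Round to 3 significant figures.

k_A = Gd⁴/(8D³N_a) = (76.0×10³)(11.0⁴)/(8·61.0³·17) = 36.046 N/mm
Series: 1/k_eq = 1/36.046 + 1/23 = 0.071221; k_eq = 14.041 N/mm
F = k_eq·δ = 14.041·21 = 294.86 N

295 N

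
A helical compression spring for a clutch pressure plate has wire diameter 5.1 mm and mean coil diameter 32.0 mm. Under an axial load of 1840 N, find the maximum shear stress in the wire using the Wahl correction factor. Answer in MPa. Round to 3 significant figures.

1400 MPa

Spring index C = D/d = 32.0/5.1 = 6.2745
K_W = (4C−1)/(4C−4) + 0.615/C = 24.098/21.098 + 0.0980 = 1.2402
τ₀ = 8FD/(πd³) = 8·1840·32.0/(π·5.1³) = 471040/416.74 = 1130.3 MPa
τ_max = K·τ₀ = 1.2402 × 1130.3 = 1401.8 MPa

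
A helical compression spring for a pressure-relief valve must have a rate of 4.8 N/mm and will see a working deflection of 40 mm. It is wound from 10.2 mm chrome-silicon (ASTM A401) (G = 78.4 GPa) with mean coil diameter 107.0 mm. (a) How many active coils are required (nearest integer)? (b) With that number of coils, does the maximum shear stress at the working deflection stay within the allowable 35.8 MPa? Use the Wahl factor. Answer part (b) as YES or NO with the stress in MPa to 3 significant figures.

(a) 18 coils; (b) NO, τ_max = 56.2 MPa

N_a = Gd⁴/(8D³k) = (78.4×10³)(10.2⁴)/(8·107.0³·4.8) = 18.04 → N_a = 18
Actual rate k = Gd⁴/(8D³·18) = 4.8106 N/mm
Working load F = kδ = 4.8106·40 = 192.43 N
C = 107.0/10.2 = 10.4902; K_W = (4C−1)/(4C−4)+0.615/C = 1.1377
τ_max = K_W·8FD/(πd³) = 1.1377·49.407 = 56.208 MPa
τ_max > 35.8 MPa → exceeds allowable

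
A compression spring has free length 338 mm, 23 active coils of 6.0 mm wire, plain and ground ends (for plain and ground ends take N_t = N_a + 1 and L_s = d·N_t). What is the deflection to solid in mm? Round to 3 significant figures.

N_t = 24; L_s = 6.0·24 = 144 mm
δ_solid = L₀ − L_s = 338 − 144 = 194 mm

194 mm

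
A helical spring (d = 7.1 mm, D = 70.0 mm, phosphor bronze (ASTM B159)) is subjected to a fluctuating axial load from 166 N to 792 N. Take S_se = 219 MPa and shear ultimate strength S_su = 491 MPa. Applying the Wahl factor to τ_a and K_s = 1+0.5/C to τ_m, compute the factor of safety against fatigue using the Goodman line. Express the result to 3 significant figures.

0.754

C = D/d = 70.0/7.1 = 9.8592; K_W = (4C−1)/(4C−4)+0.615/C = 1.1470; K_s = 1+0.5/C = 1.0507
F_a = (F_max−F_min)/2 = 313 N; F_m = (F_max+F_min)/2 = 479 N
τ_a = K_W·8F_aD/(πd³) = 1.1470 × 155.89 = 178.81 MPa
τ_m = K_s·8F_mD/(πd³) = 1.0507 × 238.56 = 250.66 MPa
Goodman: 1/n_f = τ_a/S_se + τ_m/S_su = 178.81/219 + 250.66/491 = 0.81647 + 0.51051 = 1.327
n_f = 1/1.327 = 0.7536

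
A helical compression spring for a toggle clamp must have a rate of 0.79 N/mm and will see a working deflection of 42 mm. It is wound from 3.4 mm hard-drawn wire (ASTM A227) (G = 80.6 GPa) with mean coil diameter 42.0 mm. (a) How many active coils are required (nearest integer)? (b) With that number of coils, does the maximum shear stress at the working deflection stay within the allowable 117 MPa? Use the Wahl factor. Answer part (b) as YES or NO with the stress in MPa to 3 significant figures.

(a) 23 coils; (b) YES, τ_max = 101 MPa

N_a = Gd⁴/(8D³k) = (80.6×10³)(3.4⁴)/(8·42.0³·0.79) = 23 → N_a = 23
Actual rate k = Gd⁴/(8D³·23) = 0.79011 N/mm
Working load F = kδ = 0.79011·42 = 33.184 N
C = 42.0/3.4 = 12.3529; K_W = (4C−1)/(4C−4)+0.615/C = 1.1158
τ_max = K_W·8FD/(πd³) = 1.1158·90.3 = 100.76 MPa
τ_max ≤ 117 MPa → acceptable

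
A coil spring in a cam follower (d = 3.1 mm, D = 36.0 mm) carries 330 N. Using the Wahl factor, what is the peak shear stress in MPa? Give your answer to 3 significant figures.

Spring index C = D/d = 36.0/3.1 = 11.6129
K_W = (4C−1)/(4C−4) + 0.615/C = 45.452/42.452 + 0.0530 = 1.1236
τ₀ = 8FD/(πd³) = 8·330·36.0/(π·3.1³) = 95040/93.591 = 1015.5 MPa
τ_max = K·τ₀ = 1.1236 × 1015.5 = 1141 MPa

1140 MPa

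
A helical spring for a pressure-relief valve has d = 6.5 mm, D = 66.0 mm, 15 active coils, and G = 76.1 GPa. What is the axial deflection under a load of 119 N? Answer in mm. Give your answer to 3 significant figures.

k = Gd⁴/(8D³N_a) = (76.1×10³)(6.5⁴)/(8·66.0³·15) = 3.9375 N/mm
δ = F/k = 119 / 3.9375 = 30.222 mm

30.2 mm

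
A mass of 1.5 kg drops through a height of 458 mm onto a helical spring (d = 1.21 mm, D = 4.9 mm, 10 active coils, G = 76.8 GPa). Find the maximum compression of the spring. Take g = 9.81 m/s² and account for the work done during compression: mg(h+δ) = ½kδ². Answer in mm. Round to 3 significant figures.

28.6 mm

k = Gd⁴/(8D³N_a) = (76.8×10³)(1.21⁴)/(8·4.9³·10) = 17.491 N/mm
W = mg = 1.5 × 9.81 = 14.715 N
½kδ² − Wδ − Wh = 0 → δ = (W + √(W² + 2kWh))/k
δ = (14.715 + √(216.53 + 235765))/17.491 = (14.715 + 485.78)/17.491 = 28.614 mm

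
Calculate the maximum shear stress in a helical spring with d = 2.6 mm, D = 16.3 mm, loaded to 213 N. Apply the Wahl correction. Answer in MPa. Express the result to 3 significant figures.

624 MPa

Spring index C = D/d = 16.3/2.6 = 6.2692
K_W = (4C−1)/(4C−4) + 0.615/C = 24.077/21.077 + 0.0981 = 1.2404
τ₀ = 8FD/(πd³) = 8·213·16.3/(π·2.6³) = 27775.2/55.217 = 503.02 MPa
τ_max = K·τ₀ = 1.2404 × 503.02 = 623.97 MPa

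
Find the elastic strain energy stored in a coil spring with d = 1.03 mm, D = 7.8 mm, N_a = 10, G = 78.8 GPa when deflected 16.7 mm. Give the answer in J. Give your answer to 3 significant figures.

0.326 J

k = Gd⁴/(8D³N_a) = (78.8×10³)(1.03⁴)/(8·7.8³·10) = 2.3362 N/mm
U = ½kδ² = 0.5 × 2.3362 × 16.7² = 325.76 N·mm = 0.32576 J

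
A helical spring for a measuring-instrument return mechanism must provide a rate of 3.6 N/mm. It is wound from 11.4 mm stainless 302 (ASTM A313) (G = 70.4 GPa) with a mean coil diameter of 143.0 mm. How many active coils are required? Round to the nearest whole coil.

14

N_a = Gd⁴/(8D³k) = (70.4×10³ × 11.4⁴)/(8 × 143.0³ × 3.6)
    = 1.18903e+09 / 8.42172e+07 = 14.12 → 14 coils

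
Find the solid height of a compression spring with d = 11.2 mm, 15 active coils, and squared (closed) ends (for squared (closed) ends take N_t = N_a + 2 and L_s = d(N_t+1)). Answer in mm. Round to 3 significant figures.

202 mm

squared (closed) ends: N_t = N_a + 2 = 15 + 2 = 17
L_s = d·(N_t+1) = 11.2 × 18 = 201.6 mm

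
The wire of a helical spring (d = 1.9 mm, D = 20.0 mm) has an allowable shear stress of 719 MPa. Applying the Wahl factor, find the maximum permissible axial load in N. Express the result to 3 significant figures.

C = D/d = 20.0/1.9 = 10.5263
K_W = (4C−1)/(4C−4) + 0.615/C = 41.105/38.105 + 0.0584 = 1.1372
τ_max = K·8FD/(πd³) → F_max = τ_allow·πd³/(8DK)
F_max = 719·π·1.9³/(8·20.0·1.1372) = 15493/181.94 = 85.153 N

85.2 N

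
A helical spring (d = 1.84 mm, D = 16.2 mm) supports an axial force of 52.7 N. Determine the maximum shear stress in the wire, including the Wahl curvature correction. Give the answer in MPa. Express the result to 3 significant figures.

407 MPa

Spring index C = D/d = 16.2/1.84 = 8.8043
K_W = (4C−1)/(4C−4) + 0.615/C = 34.217/31.217 + 0.0699 = 1.1660
τ₀ = 8FD/(πd³) = 8·52.7·16.2/(π·1.84³) = 6829.92/19.571 = 348.99 MPa
τ_max = K·τ₀ = 1.1660 × 348.99 = 406.9 MPa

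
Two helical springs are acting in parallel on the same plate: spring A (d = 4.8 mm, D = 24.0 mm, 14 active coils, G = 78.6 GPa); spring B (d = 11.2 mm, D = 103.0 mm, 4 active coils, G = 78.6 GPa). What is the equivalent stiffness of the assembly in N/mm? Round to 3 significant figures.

k_A = Gd⁴/(8D³N_a) = (78.6×10³)(4.8⁴)/(8·24.0³·14) = 26.949 N/mm
k_B = Gd⁴/(8D³N_a) = (78.6×10³)(11.2⁴)/(8·103.0³·4) = 35.37 N/mm
Parallel: k_eq = 26.949 + 35.37 = 62.318 N/mm

62.3 N/mm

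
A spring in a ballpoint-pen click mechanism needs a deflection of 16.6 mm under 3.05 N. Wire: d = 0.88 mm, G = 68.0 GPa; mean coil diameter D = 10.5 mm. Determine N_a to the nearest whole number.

Required rate k = F/δ = 3.05/16.6 = 0.18373 N/mm
N_a = Gd⁴/(8D³k) = (68.0×10³ × 0.88⁴)/(8 × 10.5³ × 0.18373)
    = 40779.3 / 1701.57 = 23.97 → 24 coils

24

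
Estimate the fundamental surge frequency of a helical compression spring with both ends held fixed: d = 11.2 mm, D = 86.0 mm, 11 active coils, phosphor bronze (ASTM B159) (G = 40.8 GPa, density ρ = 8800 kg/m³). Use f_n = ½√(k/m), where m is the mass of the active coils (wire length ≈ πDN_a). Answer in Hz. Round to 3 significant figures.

k = Gd⁴/(8D³N_a) = (40.8×10³)(11.2⁴)/(8·86.0³·11) = 11.47 N/mm = 11470 N/m
Wire length L = πDN_a = π·86.0·11 = 2971.9 mm
m = ρ·(πd²/4)·L = 8800 × 98.52×10⁻⁶ m² × 2.9719 m = 2.5766 kg
f_n = ½√(k/m) = 0.5·√(11470/2.5766) = 0.5·√(4451.5) = 33.36 Hz

33.4 Hz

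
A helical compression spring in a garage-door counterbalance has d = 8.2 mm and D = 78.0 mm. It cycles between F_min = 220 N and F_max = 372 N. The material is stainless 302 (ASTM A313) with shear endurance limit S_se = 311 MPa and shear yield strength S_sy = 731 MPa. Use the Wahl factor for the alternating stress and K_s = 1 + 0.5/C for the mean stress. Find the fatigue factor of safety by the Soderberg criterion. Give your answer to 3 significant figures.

3.92

C = D/d = 78.0/8.2 = 9.5122; K_W = (4C−1)/(4C−4)+0.615/C = 1.1528; K_s = 1+0.5/C = 1.0526
F_a = (F_max−F_min)/2 = 76 N; F_m = (F_max+F_min)/2 = 296 N
τ_a = K_W·8F_aD/(πd³) = 1.1528 × 27.378 = 31.561 MPa
τ_m = K_s·8F_mD/(πd³) = 1.0526 × 106.63 = 112.24 MPa
Soderberg: 1/n_f = τ_a/S_se + τ_m/S_sy = 31.561/311 + 112.24/731 = 0.10148 + 0.15354 = 0.25502
n_f = 1/0.25502 = 3.921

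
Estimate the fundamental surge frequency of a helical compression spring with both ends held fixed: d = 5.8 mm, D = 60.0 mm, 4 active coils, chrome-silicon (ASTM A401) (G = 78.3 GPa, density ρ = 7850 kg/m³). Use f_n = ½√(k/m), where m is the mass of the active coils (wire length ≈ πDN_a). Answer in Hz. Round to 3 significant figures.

k = Gd⁴/(8D³N_a) = (78.3×10³)(5.8⁴)/(8·60.0³·4) = 12.819 N/mm = 12819 N/m
Wire length L = πDN_a = π·60.0·4 = 753.98 mm
m = ρ·(πd²/4)·L = 7850 × 26.421×10⁻⁶ m² × 0.75398 m = 0.15638 kg
f_n = ½√(k/m) = 0.5·√(12819/0.15638) = 0.5·√(81977) = 143.16 Hz

143 Hz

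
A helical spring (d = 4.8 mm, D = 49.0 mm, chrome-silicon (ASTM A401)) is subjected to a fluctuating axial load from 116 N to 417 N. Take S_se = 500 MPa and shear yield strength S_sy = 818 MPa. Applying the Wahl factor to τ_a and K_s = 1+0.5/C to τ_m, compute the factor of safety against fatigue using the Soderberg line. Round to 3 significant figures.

1.29

C = D/d = 49.0/4.8 = 10.2083; K_W = (4C−1)/(4C−4)+0.615/C = 1.1417; K_s = 1+0.5/C = 1.0490
F_a = (F_max−F_min)/2 = 150.5 N; F_m = (F_max+F_min)/2 = 266.5 N
τ_a = K_W·8F_aD/(πd³) = 1.1417 × 169.8 = 193.86 MPa
τ_m = K_s·8F_mD/(πd³) = 1.0490 × 300.68 = 315.41 MPa
Soderberg: 1/n_f = τ_a/S_se + τ_m/S_sy = 193.86/500 + 315.41/818 = 0.38773 + 0.38559 = 0.77332
n_f = 1/0.77332 = 1.293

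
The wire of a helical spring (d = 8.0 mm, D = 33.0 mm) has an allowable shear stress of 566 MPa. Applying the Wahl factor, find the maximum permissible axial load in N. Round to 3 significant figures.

C = D/d = 33.0/8.0 = 4.1250
K_W = (4C−1)/(4C−4) + 0.615/C = 15.500/12.500 + 0.1491 = 1.3891
τ_max = K·8FD/(πd³) → F_max = τ_allow·πd³/(8DK)
F_max = 566·π·8.0³/(8·33.0·1.3891) = 9.1041e+05/366.72 = 2482.6 N

2480 N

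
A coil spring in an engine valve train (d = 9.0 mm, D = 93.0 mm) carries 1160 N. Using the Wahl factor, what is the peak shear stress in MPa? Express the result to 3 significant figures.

Spring index C = D/d = 93.0/9.0 = 10.3333
K_W = (4C−1)/(4C−4) + 0.615/C = 40.333/37.333 + 0.0595 = 1.1399
τ₀ = 8FD/(πd³) = 8·1160·93.0/(π·9.0³) = 863040/2290.2 = 376.84 MPa
τ_max = K·τ₀ = 1.1399 × 376.84 = 429.55 MPa

430 MPa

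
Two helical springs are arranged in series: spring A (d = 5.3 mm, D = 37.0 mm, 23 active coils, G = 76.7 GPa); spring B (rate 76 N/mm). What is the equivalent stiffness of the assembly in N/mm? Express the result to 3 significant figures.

5.98 N/mm

k_A = Gd⁴/(8D³N_a) = (76.7×10³)(5.3⁴)/(8·37.0³·23) = 6.4935 N/mm
Series: 1/k_eq = 1/6.4935 + 1/76 = 0.16716; k_eq = 5.9823 N/mm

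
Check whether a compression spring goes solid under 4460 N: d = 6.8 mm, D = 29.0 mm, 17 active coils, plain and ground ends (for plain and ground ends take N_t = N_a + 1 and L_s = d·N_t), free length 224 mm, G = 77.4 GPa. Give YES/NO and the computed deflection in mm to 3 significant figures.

k = Gd⁴/(8D³N_a) = (77.4×10³)(6.8⁴)/(8·29.0³·17) = 49.893 N/mm
N_t = 18; L_s = 6.8·18 = 122.4 mm; δ_solid = L₀ − L_s = 224 − 122.4 = 101.6 mm
δ = F/k = 4460/49.893 = 89.39 mm
δ < δ_solid → spring does not go solid

NO, δ = 89.4 mm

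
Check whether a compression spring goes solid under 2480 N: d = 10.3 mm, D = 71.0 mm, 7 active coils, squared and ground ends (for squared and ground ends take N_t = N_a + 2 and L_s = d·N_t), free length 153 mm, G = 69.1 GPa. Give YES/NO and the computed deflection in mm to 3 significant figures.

YES, δ = 63.9 mm

k = Gd⁴/(8D³N_a) = (69.1×10³)(10.3⁴)/(8·71.0³·7) = 38.803 N/mm
N_t = 9; L_s = 10.3·9 = 92.7 mm; δ_solid = L₀ − L_s = 153 − 92.7 = 60.3 mm
δ = F/k = 2480/38.803 = 63.913 mm
δ ≥ δ_solid → spring goes solid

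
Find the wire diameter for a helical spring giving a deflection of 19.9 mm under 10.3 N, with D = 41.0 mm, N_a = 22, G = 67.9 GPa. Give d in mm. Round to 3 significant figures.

3.10 mm

Required rate k = F/δ = 10.3/19.9 = 0.51759 N/mm
d = (8D³N_a·k / G)^(1/4) = (8·41.0³·22·0.51759 / (67.9×10³))^0.25
  = (92.465)^0.25 = 3.1009 mm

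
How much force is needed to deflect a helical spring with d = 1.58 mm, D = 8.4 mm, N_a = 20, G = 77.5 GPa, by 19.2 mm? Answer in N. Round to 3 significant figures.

97.8 N

k = Gd⁴/(8D³N_a) = (77.5×10³)(1.58⁴)/(8·8.4³·20) = 5.093 N/mm
F = k·δ = 5.093 × 19.2 = 97.785 N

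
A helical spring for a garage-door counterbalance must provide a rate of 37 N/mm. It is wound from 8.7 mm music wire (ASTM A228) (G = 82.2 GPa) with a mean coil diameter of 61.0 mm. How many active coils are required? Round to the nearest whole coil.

7

N_a = Gd⁴/(8D³k) = (82.2×10³ × 8.7⁴)/(8 × 61.0³ × 37)
    = 4.70922e+08 / 6.71864e+07 = 7.009 → 7 coils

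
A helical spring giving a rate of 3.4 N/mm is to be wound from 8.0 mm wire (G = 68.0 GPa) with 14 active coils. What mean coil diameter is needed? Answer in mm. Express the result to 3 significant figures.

D = (Gd⁴/(8N_a·k))^(1/3) = (68.0×10³·8.0⁴/(8·14·3.4))^(1/3)
  = (731429)^(1/3) = 90.0998 mm

90.1 mm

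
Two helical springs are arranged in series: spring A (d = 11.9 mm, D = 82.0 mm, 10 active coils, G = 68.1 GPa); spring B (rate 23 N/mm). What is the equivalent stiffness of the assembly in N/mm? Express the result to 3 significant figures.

k_A = Gd⁴/(8D³N_a) = (68.1×10³)(11.9⁴)/(8·82.0³·10) = 30.96 N/mm
Series: 1/k_eq = 1/30.96 + 1/23 = 0.075778; k_eq = 13.196 N/mm

13.2 N/mm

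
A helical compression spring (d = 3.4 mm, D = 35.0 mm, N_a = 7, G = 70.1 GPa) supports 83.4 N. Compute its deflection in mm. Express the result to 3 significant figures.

21.4 mm

k = Gd⁴/(8D³N_a) = (70.1×10³)(3.4⁴)/(8·35.0³·7) = 3.9016 N/mm
δ = F/k = 83.4 / 3.9016 = 21.376 mm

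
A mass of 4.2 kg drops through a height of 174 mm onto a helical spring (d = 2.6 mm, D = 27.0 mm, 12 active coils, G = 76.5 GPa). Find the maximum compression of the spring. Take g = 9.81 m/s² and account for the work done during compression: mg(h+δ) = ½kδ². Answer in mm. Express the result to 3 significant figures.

113 mm

k = Gd⁴/(8D³N_a) = (76.5×10³)(2.6⁴)/(8·27.0³·12) = 1.8501 N/mm
W = mg = 4.2 × 9.81 = 41.202 N
½kδ² − Wδ − Wh = 0 → δ = (W + √(W² + 2kWh))/k
δ = (41.202 + √(1697.6 + 26527.1))/1.8501 = (41.202 + 168)/1.8501 = 113.08 mm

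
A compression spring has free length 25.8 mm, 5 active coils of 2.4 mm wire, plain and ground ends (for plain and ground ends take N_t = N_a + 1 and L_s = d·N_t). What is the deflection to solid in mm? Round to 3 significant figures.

N_t = 6; L_s = 2.4·6 = 14.4 mm
δ_solid = L₀ − L_s = 25.8 − 14.4 = 11.4 mm

11.4 mm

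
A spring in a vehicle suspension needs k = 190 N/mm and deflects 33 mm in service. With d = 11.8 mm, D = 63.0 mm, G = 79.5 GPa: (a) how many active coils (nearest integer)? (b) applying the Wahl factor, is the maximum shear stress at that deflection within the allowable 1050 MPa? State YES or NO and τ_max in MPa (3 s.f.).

(a) 4 coils; (b) YES, τ_max = 799 MPa

N_a = Gd⁴/(8D³k) = (79.5×10³)(11.8⁴)/(8·63.0³·190) = 4.055 → N_a = 4
Actual rate k = Gd⁴/(8D³·4) = 192.63 N/mm
Working load F = kδ = 192.63·33 = 6356.8 N
C = 63.0/11.8 = 5.3390; K_W = (4C−1)/(4C−4)+0.615/C = 1.2880
τ_max = K_W·8FD/(πd³) = 1.2880·620.69 = 799.47 MPa
τ_max ≤ 1050 MPa → acceptable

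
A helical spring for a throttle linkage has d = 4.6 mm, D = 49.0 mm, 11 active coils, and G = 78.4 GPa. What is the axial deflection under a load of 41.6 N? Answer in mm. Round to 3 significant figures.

12.3 mm

k = Gd⁴/(8D³N_a) = (78.4×10³)(4.6⁴)/(8·49.0³·11) = 3.3906 N/mm
δ = F/k = 41.6 / 3.3906 = 12.269 mm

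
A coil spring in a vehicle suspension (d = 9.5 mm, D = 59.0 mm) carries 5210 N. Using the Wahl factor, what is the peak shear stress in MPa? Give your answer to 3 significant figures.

Spring index C = D/d = 59.0/9.5 = 6.2105
K_W = (4C−1)/(4C−4) + 0.615/C = 23.842/20.842 + 0.0990 = 1.2430
τ₀ = 8FD/(πd³) = 8·5210·59.0/(π·9.5³) = 2.45912e+06/2693.5 = 912.98 MPa
τ_max = K·τ₀ = 1.2430 × 912.98 = 1134.8 MPa

1130 MPa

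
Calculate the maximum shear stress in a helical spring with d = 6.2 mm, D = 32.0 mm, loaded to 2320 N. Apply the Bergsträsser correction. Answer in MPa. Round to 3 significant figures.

1020 MPa

Spring index C = D/d = 32.0/6.2 = 5.1613
K_B = (4C+2)/(4C−3) = 22.645/17.645 = 1.2834
τ₀ = 8FD/(πd³) = 8·2320·32.0/(π·6.2³) = 593920/748.73 = 793.24 MPa
τ_max = K·τ₀ = 1.2834 × 793.24 = 1018 MPa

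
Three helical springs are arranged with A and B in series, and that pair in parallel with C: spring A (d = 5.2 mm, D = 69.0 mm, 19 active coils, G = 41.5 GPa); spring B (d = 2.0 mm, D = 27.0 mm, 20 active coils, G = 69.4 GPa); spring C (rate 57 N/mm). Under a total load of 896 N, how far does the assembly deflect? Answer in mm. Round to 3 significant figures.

k_A = Gd⁴/(8D³N_a) = (41.5×10³)(5.2⁴)/(8·69.0³·19) = 0.60767 N/mm
k_B = Gd⁴/(8D³N_a) = (69.4×10³)(2.0⁴)/(8·27.0³·20) = 0.35259 N/mm
Springs A,B series: k_AB = 1/(1/0.60767+1/0.35259) = 0.22313 N/mm; parallel with C: k_eq = 0.22313+57 = 57.223 N/mm
δ = F/k_eq = 896/57.223 = 15.658 mm

15.7 mm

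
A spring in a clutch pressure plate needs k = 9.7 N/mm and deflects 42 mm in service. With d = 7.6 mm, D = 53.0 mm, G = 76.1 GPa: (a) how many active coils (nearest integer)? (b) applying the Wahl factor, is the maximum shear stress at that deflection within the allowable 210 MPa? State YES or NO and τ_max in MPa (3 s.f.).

(a) 22 coils; (b) YES, τ_max = 152 MPa

N_a = Gd⁴/(8D³k) = (76.1×10³)(7.6⁴)/(8·53.0³·9.7) = 21.98 → N_a = 22
Actual rate k = Gd⁴/(8D³·22) = 9.6894 N/mm
Working load F = kδ = 9.6894·42 = 406.96 N
C = 53.0/7.6 = 6.9737; K_W = (4C−1)/(4C−4)+0.615/C = 1.2137
τ_max = K_W·8FD/(πd³) = 1.2137·125.12 = 151.86 MPa
τ_max ≤ 210 MPa → acceptable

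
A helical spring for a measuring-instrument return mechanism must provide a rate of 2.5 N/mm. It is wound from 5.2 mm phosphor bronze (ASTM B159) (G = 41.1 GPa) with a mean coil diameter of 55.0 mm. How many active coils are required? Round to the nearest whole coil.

N_a = Gd⁴/(8D³k) = (41.1×10³ × 5.2⁴)/(8 × 55.0³ × 2.5)
    = 3.00507e+07 / 3.3275e+06 = 9.031 → 9 coils

9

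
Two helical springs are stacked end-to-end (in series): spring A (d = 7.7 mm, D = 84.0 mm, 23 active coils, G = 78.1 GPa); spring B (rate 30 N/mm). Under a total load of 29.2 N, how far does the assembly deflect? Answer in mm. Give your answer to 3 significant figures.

12.6 mm

k_A = Gd⁴/(8D³N_a) = (78.1×10³)(7.7⁴)/(8·84.0³·23) = 2.5174 N/mm
Series: 1/k_eq = 1/2.5174 + 1/30 = 0.43056; k_eq = 2.3225 N/mm
δ = F/k_eq = 29.2/2.3225 = 12.572 mm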